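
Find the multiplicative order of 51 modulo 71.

14

ord(51) | φ(71) = 71 − 1 = 70 = 2 · 5 · 7.
Divisors of 70: 1, 2, 5, 7, 10, 14, 35, 70.
Check 51^d mod 71 for each divisor in increasing order:
51^1 ≡ 51 (mod 71)
51^2 ≡ 45 (mod 71)
51^5 ≡ 41 (mod 71)
51^7 ≡ 70 (mod 71)
51^10 ≡ 48 (mod 71)
51^14 ≡ 1 (mod 71) ✓
The smallest such exponent is 14, so the order of 51 is 14.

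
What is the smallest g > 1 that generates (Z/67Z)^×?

2

φ(67) = 67 − 1 = 66 = 2 · 3 · 11.
g is a primitive root iff g^(66/q) ≢ 1 (mod 67) for each prime q ∈ {2, 3, 11}.
g = 2: 2^33 ≡ 66; 2^22 ≡ 37; 2^6 ≡ 64 — none is 1, so 2 is a primitive root.
So 2 is the smallest generator of (Z/67Z)^×.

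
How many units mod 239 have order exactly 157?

0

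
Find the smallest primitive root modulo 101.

φ(101) = 101 − 1 = 100 = 2^2 · 5^2.
g is a primitive root iff g^(100/q) ≢ 1 (mod 101) for each prime q ∈ {2, 5}.
g = 2: 2^50 ≡ 100; 2^20 ≡ 95 — none is 1, so 2 is a primitive root.
So 2 is the smallest generator of (Z/101Z)^×.

2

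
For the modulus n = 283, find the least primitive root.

3

φ(283) = 283 − 1 = 282 = 2 · 3 · 47.
g is a primitive root iff g^(282/q) ≢ 1 (mod 283) for each prime q ∈ {2, 3, 47}.
g = 2: 2^141 ≡ 282; 2^94 ≡ 1 — hits 1, so not a primitive root.
g = 3: 3^141 ≡ 282; 3^94 ≡ 238; 3^6 ≡ 163 — none is 1, so 3 is a primitive root.
The smallest primitive root modulo 283 is 3.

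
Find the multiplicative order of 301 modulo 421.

84

Since 301 ∈ (Z/421Z)^×, its order divides φ(421) = 421 − 1 = 420 = 2^2 · 3 · 5 · 7.
Divisors of 420: 1, 2, 3, 4, 5, 6, 7, 10, 12, 14, 15, 20, 21, 28, 30, 35, 42, 60, 70, 84, 105, 140, 210, 420.
Evaluate successive powers at the divisors of 420:
301^1 ≡ 301 (mod 421)
301^2 ≡ 86 (mod 421)
301^3 ≡ 205 (mod 421)
301^4 ≡ 239 (mod 421)
301^5 ≡ 369 (mod 421)
301^6 ≡ 346 (mod 421)
301^7 ≡ 159 (mod 421)
301^10 ≡ 178 (mod 421)
301^12 ≡ 152 (mod 421)
301^14 ≡ 21 (mod 421)
301^15 ≡ 6 (mod 421)
301^20 ≡ 109 (mod 421)
301^21 ≡ 392 (mod 421)
301^28 ≡ 20 (mod 421)
301^30 ≡ 36 (mod 421)
301^35 ≡ 233 (mod 421)
301^42 ≡ 420 (mod 421)
301^60 ≡ 33 (mod 421)
301^70 ≡ 401 (mod 421)
301^84 ≡ 1 (mod 421) ✓
So ord_421(301) = 84.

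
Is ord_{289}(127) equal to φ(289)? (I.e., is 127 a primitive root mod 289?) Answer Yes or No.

φ(289) = φ(17^2) = 17·(17−1) = 272 = 2^4 · 17.
An element g generates (Z/289Z)^× iff g^(272/q) ≢ 1 (mod 289) for each prime q ∈ {2, 17}.
127^136 ≡ 1 (mod 289)  [q = 2: ≡ 1 ✗]
127^16 ≡ 35 (mod 289)  [q = 17: ≢ 1 ✓]
Since 127^136 ≡ 1, the order of 127 divides 136 < 272, so 127 is not a primitive root.

No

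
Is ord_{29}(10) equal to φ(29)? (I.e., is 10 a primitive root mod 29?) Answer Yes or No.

φ(29) = 29 − 1 = 28 = 2^2 · 7.
Test 10^(28/q) mod 29 for each prime factor q of 28:
10^14 ≡ 28 (mod 29)  [q = 2: ≢ 1 ✓]
10^4 ≡ 24 (mod 29)  [q = 7: ≢ 1 ✓]
None equal 1, so ord_29(10) = 28: 10 is a primitive root.

Yes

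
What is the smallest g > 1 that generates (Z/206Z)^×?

5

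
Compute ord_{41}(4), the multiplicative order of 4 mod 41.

10

By Lagrange's theorem, ord_41(4) divides φ(41) = 41 − 1 = 40 = 2^3 · 5.
Divisors of 40: 1, 2, 4, 5, 8, 10, 20, 40.
Check 4^d mod 41 for each divisor in increasing order:
4^1 ≡ 4 (mod 41)
4^2 ≡ 16 (mod 41)
4^4 ≡ 10 (mod 41)
4^5 ≡ 40 (mod 41)
4^8 ≡ 18 (mod 41)
4^10 ≡ 1 (mod 41) ✓
Hence ord(4) = 10.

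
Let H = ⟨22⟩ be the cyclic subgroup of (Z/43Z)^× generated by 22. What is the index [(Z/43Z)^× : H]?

3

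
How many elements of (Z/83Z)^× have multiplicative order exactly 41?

φ(83) = 83 − 1 = 82 = 2 · 41.
Since (Z/83Z)^× is cyclic of order 82, the number of elements of order d is φ(d) when d | 82 and 0 otherwise.
41 | 82, and φ(41) = 41 − 1 = 40.

40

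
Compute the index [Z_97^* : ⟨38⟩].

The order of 38 must divide φ(97) = 97 − 1 = 96 = 2^5 · 3.
Divisors of 96: 1, 2, 3, 4, 6, 8, 12, 16, 24, 32, 48, 96.
Check 38^d mod 97 for each divisor in increasing order:
38^1 ≡ 38
38^2 ≡ 86
38^3 ≡ 67
38^4 ≡ 24
38^6 ≡ 27
38^8 ≡ 91
38^12 ≡ 50
38^16 ≡ 36
38^24 ≡ 75
38^32 ≡ 35
38^48 ≡ 96
38^96 ≡ 1
Thus |⟨38⟩| = ord(38) = 96.
The index is φ(97) / ord(38) = 96 / 96 = 1.

1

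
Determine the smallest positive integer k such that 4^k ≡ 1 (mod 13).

ord(4) | φ(13) = 13 − 1 = 12 = 2^2 · 3.
Divisors of 12: 1, 2, 3, 4, 6, 12.
Check 4^d mod 13 for each divisor in increasing order:
4^1 ≡ 4 (mod 13)
4^2 ≡ 3 (mod 13)
4^3 ≡ 12 (mod 13)
4^4 ≡ 9 (mod 13)
4^6 ≡ 1 (mod 13) ✓
Therefore the multiplicative order of 4 modulo 13 is 6.

6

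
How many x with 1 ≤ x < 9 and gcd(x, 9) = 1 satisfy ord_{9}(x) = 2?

φ(9) = φ(3^2) = 3·(3−1) = 6 = 2 · 3.
Since (Z/9Z)^× is cyclic of order 6, the number of elements of order d is φ(d) when d | 6 and 0 otherwise.
2 | 6, and φ(2) = 2 − 1 = 1.

1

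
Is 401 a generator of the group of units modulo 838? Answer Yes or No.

φ(838) = φ(2)·φ(419) = 1·418 = 418 = 2 · 11 · 19.
Test 401^(418/q) mod 838 for each prime factor q of 418:
401^209 ≡ 1 (mod 838)  [q = 2: ≡ 1 ✗]
401^38 ≡ 129 (mod 838)  [q = 11: ≢ 1 ✓]
401^22 ≡ 749 (mod 838)  [q = 19: ≢ 1 ✓]
The check at q = 2 fails, so 401 generates a proper subgroup.

No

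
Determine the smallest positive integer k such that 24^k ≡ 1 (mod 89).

88

ord(24) | φ(89) = 89 − 1 = 88 = 2^3 · 11.
Divisors of 88: 1, 2, 4, 8, 11, 22, 44, 88.
Test each divisor d:
24^1 ≡ 24 (mod 89)
24^2 ≡ 42 (mod 89)
24^4 ≡ 73 (mod 89)
24^8 ≡ 78 (mod 89)
24^11 ≡ 37 (mod 89)
24^22 ≡ 34 (mod 89)
24^44 ≡ 88 (mod 89)
24^88 ≡ 1 (mod 89) ✓
Therefore the multiplicative order of 24 modulo 89 is 88.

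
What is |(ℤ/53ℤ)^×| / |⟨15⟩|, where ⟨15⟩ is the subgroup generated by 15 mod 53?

4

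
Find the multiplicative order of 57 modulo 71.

Since 57 ∈ (Z/71Z)^×, its order divides φ(71) = 71 − 1 = 70 = 2 · 5 · 7.
Divisors of 70: 1, 2, 5, 7, 10, 14, 35, 70.
Check 57^d mod 71 for each divisor in increasing order:
57^1 ≡ 57 (mod 71)
57^2 ≡ 54 (mod 71)
57^5 ≡ 1 (mod 71) ✓
Therefore the multiplicative order of 57 modulo 71 is 5.

5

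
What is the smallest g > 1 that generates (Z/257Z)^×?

φ(257) = 257 − 1 = 256 = 2^8.
Test candidates g = 2, 3, … against the prime factors q ∈ {2} of φ(257): g is a generator iff g^(256/q) ≢ 1 for every such q.
g = 2: 2^128 ≡ 1 — hits 1, so not a primitive root.
g = 3: 3^128 ≡ 256 — none is 1, so 3 is a primitive root.
Hence the least primitive root of 257 is 3.

3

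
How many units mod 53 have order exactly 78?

φ(53) = 53 − 1 = 52 = 2^2 · 13.
(Z/53Z)^× is cyclic (|G| = 52); a cyclic group of order m has exactly φ(d) elements of each order d | m, and none otherwise.
Since 78 ∤ 52, the count is 0.

0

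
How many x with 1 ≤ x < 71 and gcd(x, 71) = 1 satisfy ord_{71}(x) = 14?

φ(71) = 71 − 1 = 70 = 2 · 5 · 7.
(Z/71Z)^× is cyclic (|G| = 70); a cyclic group of order m has exactly φ(d) elements of each order d | m, and none otherwise.
14 = 2 · 7 divides 70, and φ(14) = 6.

6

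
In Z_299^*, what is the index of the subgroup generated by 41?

The order of 41 must divide φ(299) = φ(13·23) = (13−1)·(23−1) = 12·22 = 264 = 2^3 · 3 · 11.
Divisors of 264: 1, 2, 3, 4, 6, 8, 11, 12, 22, 24, 33, 44, 66, 88, 132, 264.
Check 41^d mod 299 for each divisor in increasing order:
41^1 ≡ 41
41^2 ≡ 186
41^3 ≡ 151
41^4 ≡ 211
41^6 ≡ 77
41^8 ≡ 269
41^11 ≡ 254
41^12 ≡ 248
41^22 ≡ 231
41^24 ≡ 209
41^33 ≡ 70
41^44 ≡ 139
41^66 ≡ 116
41^88 ≡ 185
41^132 ≡ 1
So ord_299(41) = 132, hence |⟨41⟩| = 132.
[(Z/299Z)^× : ⟨41⟩] = 264/132 = 2.

2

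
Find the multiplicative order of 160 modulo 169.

78

The order of 160 must divide φ(169) = φ(13^2) = 13·(13−1) = 156 = 2^2 · 3 · 13.
Divisors of 156: 1, 2, 3, 4, 6, 12, 13, 26, 39, 52, 78, 156.
Evaluate successive powers at the divisors of 156:
160^1 ≡ 160 (mod 169)
160^2 ≡ 81 (mod 169)
160^3 ≡ 116 (mod 169)
160^4 ≡ 139 (mod 169)
160^6 ≡ 105 (mod 169)
160^12 ≡ 40 (mod 169)
160^13 ≡ 147 (mod 169)
160^26 ≡ 146 (mod 169)
160^39 ≡ 168 (mod 169)
160^52 ≡ 22 (mod 169)
160^78 ≡ 1 (mod 169) ✓
So ord_169(160) = 78.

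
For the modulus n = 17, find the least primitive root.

3

φ(17) = 17 − 1 = 16 = 2^4.
Test candidates g = 2, 3, … against the prime factors q ∈ {2} of φ(17): g is a generator iff g^(16/q) ≢ 1 for every such q.
g = 2: 2^8 ≡ 1 — hits 1, so not a primitive root.
g = 3: 3^8 ≡ 16 — none is 1, so 3 is a primitive root.
Hence the least primitive root of 17 is 3.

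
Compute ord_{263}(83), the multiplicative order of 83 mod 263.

Since 83 ∈ (Z/263Z)^×, its order divides φ(263) = 263 − 1 = 262 = 2 · 131.
Divisors of 262: 1, 2, 131, 262.
Compute 83^d (mod 263) for the divisors d until we hit 1:
83^1 ≡ 83 (mod 263)
83^2 ≡ 51 (mod 263)
83^131 ≡ 1 (mod 263) ✓
The smallest such exponent is 131, so the order of 83 is 131.

131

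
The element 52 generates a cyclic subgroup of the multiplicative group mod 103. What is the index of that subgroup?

2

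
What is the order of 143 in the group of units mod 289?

The order of 143 must divide φ(289) = φ(17^2) = 17·(17−1) = 272 = 2^4 · 17.
Divisors of 272: 1, 2, 4, 8, 16, 17, 34, 68, 136, 272.
Compute 143^d (mod 289) for the divisors d until we hit 1:
143^1 ≡ 143 (mod 289)
143^2 ≡ 219 (mod 289)
143^4 ≡ 276 (mod 289)
143^8 ≡ 169 (mod 289)
143^16 ≡ 239 (mod 289)
143^17 ≡ 75 (mod 289)
143^34 ≡ 134 (mod 289)
143^68 ≡ 38 (mod 289)
143^136 ≡ 288 (mod 289)
143^272 ≡ 1 (mod 289) ✓
So ord_289(143) = 272.

272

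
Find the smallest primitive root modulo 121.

φ(121) = φ(11^2) = 11·(11−1) = 110 = 2 · 5 · 11.
Test candidates g = 2, 3, … against the prime factors q ∈ {2, 5, 11} of φ(121): g is a generator iff g^(110/q) ≢ 1 for every such q.
g = 2: 2^55 ≡ 120; 2^22 ≡ 81; 2^10 ≡ 56 — none is 1, so 2 is a primitive root.
Hence the least primitive root of 121 is 2.

2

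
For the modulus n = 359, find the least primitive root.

7

φ(359) = 359 − 1 = 358 = 2 · 179.
Test candidates g = 2, 3, … against the prime factors q ∈ {2, 179} of φ(359): g is a generator iff g^(358/q) ≢ 1 for every such q.
g = 2: 2^179 ≡ 1 — hits 1, so not a primitive root.
g = 3: 3^179 ≡ 1 — hits 1, so not a primitive root.
g = 4: 4^179 ≡ 1 — hits 1, so not a primitive root.
g = 5: 5^179 ≡ 1 — hits 1, so not a primitive root.
g = 6: 6^179 ≡ 1 — hits 1, so not a primitive root.
g = 7: 7^179 ≡ 358; 7^2 ≡ 49 — none is 1, so 7 is a primitive root.
So 7 is the smallest generator of (Z/359Z)^×.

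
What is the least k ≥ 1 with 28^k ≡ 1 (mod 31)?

ord(28) | φ(31) = 31 − 1 = 30 = 2 · 3 · 5.
Divisors of 30: 1, 2, 3, 5, 6, 10, 15, 30.
Check 28^d mod 31 for each divisor in increasing order:
28^1 ≡ 28 (mod 31)
28^2 ≡ 9 (mod 31)
28^3 ≡ 4 (mod 31)
28^5 ≡ 5 (mod 31)
28^6 ≡ 16 (mod 31)
28^10 ≡ 25 (mod 31)
28^15 ≡ 1 (mod 31) ✓
Therefore the multiplicative order of 28 modulo 31 is 15.

15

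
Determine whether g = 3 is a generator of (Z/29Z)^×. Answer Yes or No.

Yes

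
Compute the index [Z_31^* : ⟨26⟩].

5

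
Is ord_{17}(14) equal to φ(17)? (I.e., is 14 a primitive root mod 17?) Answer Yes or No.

φ(17) = 17 − 1 = 16 = 2^4.
It suffices to check that the order of 14 is not a proper divisor of 16: compute 14^(16/q) for q ∈ {2}.
14^8 ≡ 16 (mod 17)  [q = 2: ≢ 1 ✓]
None equal 1, so ord_17(14) = 16: 14 is a primitive root.

Yes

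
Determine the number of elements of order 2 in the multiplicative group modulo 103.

1

φ(103) = 103 − 1 = 102 = 2 · 3 · 17.
In a cyclic group of order 102, there are φ(d) elements of order d for each divisor d of 102, and zero for non-divisors.
2 | 102, and φ(2) = 2 − 1 = 1.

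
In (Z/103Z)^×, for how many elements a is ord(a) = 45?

0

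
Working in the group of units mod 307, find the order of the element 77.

The order of 77 must divide φ(307) = 307 − 1 = 306 = 2 · 3^2 · 17.
Divisors of 306: 1, 2, 3, 6, 9, 17, 18, 34, 51, 102, 153, 306.
Check 77^d mod 307 for each divisor in increasing order:
77^1 ≡ 77 (mod 307)
77^2 ≡ 96 (mod 307)
77^3 ≡ 24 (mod 307)
77^6 ≡ 269 (mod 307)
77^9 ≡ 9 (mod 307)
77^17 ≡ 17 (mod 307)
77^18 ≡ 81 (mod 307)
77^34 ≡ 289 (mod 307)
77^51 ≡ 1 (mod 307) ✓
Therefore the multiplicative order of 77 modulo 307 is 51.

51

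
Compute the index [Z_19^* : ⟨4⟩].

2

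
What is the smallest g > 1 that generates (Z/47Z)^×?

5

φ(47) = 47 − 1 = 46 = 2 · 23.
g is a primitive root iff g^(46/q) ≢ 1 (mod 47) for each prime q ∈ {2, 23}.
g = 2: 2^23 ≡ 1 — hits 1, so not a primitive root.
g = 3: 3^23 ≡ 1 — hits 1, so not a primitive root.
g = 4: 4^23 ≡ 1 — hits 1, so not a primitive root.
g = 5: 5^23 ≡ 46; 5^2 ≡ 25 — none is 1, so 5 is a primitive root.
So 5 is the smallest generator of (Z/47Z)^×.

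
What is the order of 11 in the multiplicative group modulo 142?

By Lagrange's theorem, ord_142(11) divides φ(142) = φ(2)·φ(71) = 1·70 = 70 = 2 · 5 · 7.
Divisors of 70: 1, 2, 5, 7, 10, 14, 35, 70.
Check 11^d mod 142 for each divisor in increasing order:
11^1 ≡ 11
11^2 ≡ 121
11^5 ≡ 23
11^7 ≡ 85
11^10 ≡ 103
11^14 ≡ 125
11^35 ≡ 141
11^70 ≡ 1
Hence ord(11) = 70.

70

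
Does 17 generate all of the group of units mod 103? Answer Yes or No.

No

φ(103) = 103 − 1 = 102 = 2 · 3 · 17.
An element g generates (Z/103Z)^× iff g^(102/q) ≢ 1 (mod 103) for each prime q ∈ {2, 3, 17}.
17^51 ≡ 1 (mod 103)  [q = 2: ≡ 1 ✗]
17^34 ≡ 56 (mod 103)  [q = 3: ≢ 1 ✓]
17^6 ≡ 34 (mod 103)  [q = 17: ≢ 1 ✓]
The check at q = 2 fails, so 17 generates a proper subgroup.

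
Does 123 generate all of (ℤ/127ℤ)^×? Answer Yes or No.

No

φ(127) = 127 − 1 = 126 = 2 · 3^2 · 7.
123 is a primitive root mod 127 iff 123^(φ(127)/q) ≢ 1 for every prime q | φ(127), i.e. q ∈ {2, 3, 7}.
123^63 ≡ 126 (mod 127)  [q = 2: ≢ 1 ✓]
123^42 ≡ 1 (mod 127)  [q = 3: ≡ 1 ✗]
123^18 ≡ 2 (mod 127)  [q = 7: ≢ 1 ✓]
123^42 ≡ 1 shows ord(123) | 42, strictly less than φ(127); not a primitive root.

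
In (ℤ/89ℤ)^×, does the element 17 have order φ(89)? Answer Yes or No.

No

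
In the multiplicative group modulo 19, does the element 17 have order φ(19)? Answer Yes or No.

No

φ(19) = 19 − 1 = 18 = 2 · 3^2.
17 is a primitive root mod 19 iff 17^(φ(19)/q) ≢ 1 for every prime q | φ(19), i.e. q ∈ {2, 3}.
17^9 ≡ 1 (mod 19)  [q = 2: ≡ 1 ✗]
17^6 ≡ 7 (mod 19)  [q = 3: ≢ 1 ✓]
The check at q = 2 fails, so 17 generates a proper subgroup.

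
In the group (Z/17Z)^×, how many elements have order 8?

φ(17) = 17 − 1 = 16 = 2^4.
Since (Z/17Z)^× is cyclic of order 16, the number of elements of order d is φ(d) when d | 16 and 0 otherwise.
8 = 2^3 divides 16, and φ(8) = 4.

4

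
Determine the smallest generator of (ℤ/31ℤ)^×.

φ(31) = 31 − 1 = 30 = 2 · 3 · 5.
g is a primitive root iff g^(30/q) ≢ 1 (mod 31) for each prime q ∈ {2, 3, 5}.
g = 2: 2^15 ≡ 1 — hits 1, so not a primitive root.
g = 3: 3^15 ≡ 30; 3^10 ≡ 25; 3^6 ≡ 16 — none is 1, so 3 is a primitive root.
The smallest primitive root modulo 31 is 3.

3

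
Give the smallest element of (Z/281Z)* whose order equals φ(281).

3

φ(281) = 281 − 1 = 280 = 2^3 · 5 · 7.
Test candidates g = 2, 3, … against the prime factors q ∈ {2, 5, 7} of φ(281): g is a generator iff g^(280/q) ≢ 1 for every such q.
g = 2: 2^140 ≡ 1 — hits 1, so not a primitive root.
g = 3: 3^140 ≡ 280; 3^56 ≡ 86; 3^40 ≡ 249 — none is 1, so 3 is a primitive root.
So 3 is the smallest generator of (Z/281Z)^×.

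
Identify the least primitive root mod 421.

2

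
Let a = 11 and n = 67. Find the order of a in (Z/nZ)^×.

The order of 11 must divide φ(67) = 67 − 1 = 66 = 2 · 3 · 11.
Divisors of 66: 1, 2, 3, 6, 11, 22, 33, 66.
Evaluate successive powers at the divisors of 66:
11^1 ≡ 11 (mod 67)
11^2 ≡ 54 (mod 67)
11^3 ≡ 58 (mod 67)
11^6 ≡ 14 (mod 67)
11^11 ≡ 30 (mod 67)
11^22 ≡ 29 (mod 67)
11^33 ≡ 66 (mod 67)
11^66 ≡ 1 (mod 67) ✓
The smallest such exponent is 66, so the order of 11 is 66.

66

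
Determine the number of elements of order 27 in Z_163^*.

φ(163) = 163 − 1 = 162 = 2 · 3^4.
In a cyclic group of order 162, there are φ(d) elements of order d for each divisor d of 162, and zero for non-divisors.
27 = 3^3 divides 162, and φ(27) = 18.

18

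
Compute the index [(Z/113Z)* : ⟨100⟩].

2

The order of 100 must divide φ(113) = 113 − 1 = 112 = 2^4 · 7.
Divisors of 112: 1, 2, 4, 7, 8, 14, 16, 28, 56, 112.
Evaluate successive powers at the divisors of 112:
100^1 ≡ 100 (mod 113)
100^2 ≡ 56 (mod 113)
100^4 ≡ 85 (mod 113)
100^7 ≡ 44 (mod 113)
100^8 ≡ 106 (mod 113)
100^14 ≡ 15 (mod 113)
100^16 ≡ 49 (mod 113)
100^28 ≡ 112 (mod 113)
100^56 ≡ 1 (mod 113) ✓
So ord_113(100) = 56, hence |⟨100⟩| = 56.
The index is φ(113) / ord(100) = 112 / 56 = 2.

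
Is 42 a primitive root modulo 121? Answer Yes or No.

No

φ(121) = φ(11^2) = 11·(11−1) = 110 = 2 · 5 · 11.
It suffices to check that the order of 42 is not a proper divisor of 110: compute 42^(110/q) for q ∈ {2, 5, 11}.
42^55 ≡ 1 (mod 121)  [q = 2: ≡ 1 ✗]
42^22 ≡ 81 (mod 121)  [q = 5: ≢ 1 ✓]
42^10 ≡ 78 (mod 121)  [q = 11: ≢ 1 ✓]
The check at q = 2 fails, so 42 generates a proper subgroup.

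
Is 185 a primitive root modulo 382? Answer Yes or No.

No

φ(382) = φ(2)·φ(191) = 1·190 = 190 = 2 · 5 · 19.
An element g generates (Z/382Z)^× iff g^(190/q) ≢ 1 (mod 382) for each prime q ∈ {2, 5, 19}.
185^95 ≡ 381 (mod 382)  [q = 2: ≢ 1 ✓]
185^38 ≡ 1 (mod 382)  [q = 5: ≡ 1 ✗]
185^10 ≡ 351 (mod 382)  [q = 19: ≢ 1 ✓]
The check at q = 5 fails, so 185 generates a proper subgroup.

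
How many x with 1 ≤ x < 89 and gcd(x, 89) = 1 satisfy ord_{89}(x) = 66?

φ(89) = 89 − 1 = 88 = 2^3 · 11.
In a cyclic group of order 88, there are φ(d) elements of order d for each divisor d of 88, and zero for non-divisors.
Here 88 is not a multiple of 66, so there are no elements of order 66.

0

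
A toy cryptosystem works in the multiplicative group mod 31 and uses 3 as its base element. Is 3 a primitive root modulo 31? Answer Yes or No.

Yes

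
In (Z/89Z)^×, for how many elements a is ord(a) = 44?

φ(89) = 89 − 1 = 88 = 2^3 · 11.
In a cyclic group of order 88, there are φ(d) elements of order d for each divisor d of 88, and zero for non-divisors.
44 = 2^2 · 11 divides 88, and φ(44) = 20.

20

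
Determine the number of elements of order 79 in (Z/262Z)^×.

0

φ(262) = φ(2)·φ(131) = 1·130 = 130 = 2 · 5 · 13.
(Z/262Z)^× is cyclic (|G| = 130); a cyclic group of order m has exactly φ(d) elements of each order d | m, and none otherwise.
79 does not divide 130, so no element of (Z/262Z)^× has order 79.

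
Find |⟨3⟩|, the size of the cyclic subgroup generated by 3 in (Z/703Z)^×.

By Lagrange's theorem, ord_703(3) divides φ(703) = φ(19·37) = (19−1)·(37−1) = 18·36 = 648 = 2^3 · 3^4.
Divisors of 648: 1, 2, 3, 4, 6, 8, 9, 12, 18, 24, 27, 36, 54, 72, 81, 108, 162, 216, 324, 648.
Evaluate successive powers at the divisors of 648:
3^1 ≡ 3 (mod 703)
3^2 ≡ 9 (mod 703)
3^3 ≡ 27 (mod 703)
3^4 ≡ 81 (mod 703)
3^6 ≡ 26 (mod 703)
3^8 ≡ 234 (mod 703)
3^9 ≡ 702 (mod 703)
3^12 ≡ 676 (mod 703)
3^18 ≡ 1 (mod 703) ✓
Therefore the multiplicative order of 3 modulo 703 is 18.

18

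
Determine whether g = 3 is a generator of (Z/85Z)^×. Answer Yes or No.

85 = 5 · 17 is a product of two distinct odd primes, so (Z/85Z)^× ≅ (Z/5Z)^× × (Z/17Z)^× is not cyclic.
No primitive root modulo 85 exists; in particular 3 is not one.

No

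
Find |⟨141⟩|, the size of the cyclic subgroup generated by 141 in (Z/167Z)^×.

Since 141 ∈ (Z/167Z)^×, its order divides φ(167) = 167 − 1 = 166 = 2 · 83.
Divisors of 166: 1, 2, 83, 166.
Compute 141^d (mod 167) for the divisors d until we hit 1:
141^1 ≡ 141 (mod 167)
141^2 ≡ 8 (mod 167)
141^83 ≡ 1 (mod 167) ✓
Hence ord(141) = 83.

83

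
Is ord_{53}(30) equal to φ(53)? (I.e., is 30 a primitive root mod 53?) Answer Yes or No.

No

φ(53) = 53 − 1 = 52 = 2^2 · 13.
An element g generates (Z/53Z)^× iff g^(52/q) ≢ 1 (mod 53) for each prime q ∈ {2, 13}.
30^26 ≡ 52 (mod 53)  [q = 2: ≢ 1 ✓]
30^4 ≡ 1 (mod 53)  [q = 13: ≡ 1 ✗]
Since 30^4 ≡ 1, the order of 30 divides 4 < 52, so 30 is not a primitive root.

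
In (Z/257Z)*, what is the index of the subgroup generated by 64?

32

By Lagrange's theorem, ord_257(64) divides φ(257) = 257 − 1 = 256 = 2^8.
Divisors of 256: 1, 2, 4, 8, 16, 32, 64, 128, 256.
Compute 64^d (mod 257) for the divisors d until we hit 1:
64^1 ≡ 64 (mod 257)
64^2 ≡ 241 (mod 257)
64^4 ≡ 256 (mod 257)
64^8 ≡ 1 (mod 257) ✓
So ord_257(64) = 8, hence |⟨64⟩| = 8.
[(Z/257Z)^× : ⟨64⟩] = 256/8 = 32.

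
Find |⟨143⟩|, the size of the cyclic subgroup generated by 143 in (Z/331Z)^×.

55

By Lagrange's theorem, ord_331(143) divides φ(331) = 331 − 1 = 330 = 2 · 3 · 5 · 11.
Divisors of 330: 1, 2, 3, 5, 6, 10, 11, 15, 22, 30, 33, 55, 66, 110, 165, 330.
Evaluate successive powers at the divisors of 330:
143^1 ≡ 143
143^2 ≡ 258
143^3 ≡ 153
143^5 ≡ 85
143^6 ≡ 239
143^10 ≡ 274
143^11 ≡ 124
143^15 ≡ 120
143^22 ≡ 150
143^30 ≡ 167
143^33 ≡ 64
143^55 ≡ 1
Hence ord(143) = 55.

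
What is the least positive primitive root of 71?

φ(71) = 71 − 1 = 70 = 2 · 5 · 7.
g is a primitive root iff g^(70/q) ≢ 1 (mod 71) for each prime q ∈ {2, 5, 7}.
g = 2: 2^35 ≡ 1 — hits 1, so not a primitive root.
g = 3: 3^35 ≡ 1 — hits 1, so not a primitive root.
g = 4: 4^35 ≡ 1 — hits 1, so not a primitive root.
g = 5: 5^35 ≡ 1 — hits 1, so not a primitive root.
g = 6: 6^35 ≡ 1 — hits 1, so not a primitive root.
g = 7: 7^35 ≡ 70; 7^14 ≡ 54; 7^10 ≡ 45 — none is 1, so 7 is a primitive root.
So 7 is the smallest generator of (Z/71Z)^×.

7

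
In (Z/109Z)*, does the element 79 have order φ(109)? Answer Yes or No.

φ(109) = 109 − 1 = 108 = 2^2 · 3^3.
It suffices to check that the order of 79 is not a proper divisor of 108: compute 79^(108/q) for q ∈ {2, 3}.
79^54 ≡ 108 (mod 109)  [q = 2: ≢ 1 ✓]
79^36 ≡ 45 (mod 109)  [q = 3: ≢ 1 ✓]
Every test exponent gives a nontrivial residue, hence 79 generates the full group.

Yes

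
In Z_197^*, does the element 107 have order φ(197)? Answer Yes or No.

φ(197) = 197 − 1 = 196 = 2^2 · 7^2.
107 is a primitive root mod 197 iff 107^(φ(197)/q) ≢ 1 for every prime q | φ(197), i.e. q ∈ {2, 7}.
107^98 ≡ 1 (mod 197)  [q = 2: ≡ 1 ✗]
107^28 ≡ 164 (mod 197)  [q = 7: ≢ 1 ✓]
Since 107^98 ≡ 1, the order of 107 divides 98 < 196, so 107 is not a primitive root.

No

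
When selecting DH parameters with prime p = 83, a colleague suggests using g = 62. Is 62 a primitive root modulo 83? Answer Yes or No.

Yes

φ(83) = 83 − 1 = 82 = 2 · 41.
It suffices to check that the order of 62 is not a proper divisor of 82: compute 62^(82/q) for q ∈ {2, 41}.
62^41 ≡ 82 (mod 83)  [q = 2: ≢ 1 ✓]
62^2 ≡ 26 (mod 83)  [q = 41: ≢ 1 ✓]
None equal 1, so ord_83(62) = 82: 62 is a primitive root.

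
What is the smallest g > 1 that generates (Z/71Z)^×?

7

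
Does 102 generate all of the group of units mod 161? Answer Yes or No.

No

161 = 7 · 23 is a product of two distinct odd primes, so (Z/161Z)^× ≅ (Z/7Z)^× × (Z/23Z)^× is not cyclic.
No primitive root modulo 161 exists; in particular 102 is not one.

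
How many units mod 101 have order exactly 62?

0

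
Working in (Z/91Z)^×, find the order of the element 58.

12

The order of 58 must divide φ(91) = φ(7·13) = (7−1)·(13−1) = 6·12 = 72 = 2^3 · 3^2.
Divisors of 72: 1, 2, 3, 4, 6, 8, 9, 12, 18, 24, 36, 72.
Test each divisor d:
58^1 ≡ 58 (mod 91)
58^2 ≡ 88 (mod 91)
58^3 ≡ 8 (mod 91)
58^4 ≡ 9 (mod 91)
58^6 ≡ 64 (mod 91)
58^8 ≡ 81 (mod 91)
58^9 ≡ 57 (mod 91)
58^12 ≡ 1 (mod 91) ✓
The smallest such exponent is 12, so the order of 58 is 12.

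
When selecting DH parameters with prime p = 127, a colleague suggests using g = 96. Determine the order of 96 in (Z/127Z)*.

ord(96) | φ(127) = 127 − 1 = 126 = 2 · 3^2 · 7.
Divisors of 126: 1, 2, 3, 6, 7, 9, 14, 18, 21, 42, 63, 126.
Test each divisor d:
96^1 ≡ 96
96^2 ≡ 72
96^3 ≡ 54
96^6 ≡ 122
96^7 ≡ 28
96^9 ≡ 111
96^14 ≡ 22
96^18 ≡ 2
96^21 ≡ 108
96^42 ≡ 107
96^63 ≡ 126
96^126 ≡ 1
The smallest such exponent is 126, so the order of 96 is 126.

126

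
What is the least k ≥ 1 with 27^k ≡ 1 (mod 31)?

Since 27 ∈ (Z/31Z)^×, its order divides φ(31) = 31 − 1 = 30 = 2 · 3 · 5.
Divisors of 30: 1, 2, 3, 5, 6, 10, 15, 30.
Check 27^d mod 31 for each divisor in increasing order:
27^1 ≡ 27
27^2 ≡ 16
27^3 ≡ 29
27^5 ≡ 30
27^6 ≡ 4
27^10 ≡ 1
Hence ord(27) = 10.

10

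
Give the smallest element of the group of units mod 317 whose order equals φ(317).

φ(317) = 317 − 1 = 316 = 2^2 · 79.
Test candidates g = 2, 3, … against the prime factors q ∈ {2, 79} of φ(317): g is a generator iff g^(316/q) ≢ 1 for every such q.
g = 2: 2^158 ≡ 316; 2^4 ≡ 16 — none is 1, so 2 is a primitive root.
The smallest primitive root modulo 317 is 2.

2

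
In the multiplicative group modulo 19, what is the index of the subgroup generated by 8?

Since 8 ∈ (Z/19Z)^×, its order divides φ(19) = 19 − 1 = 18 = 2 · 3^2.
Divisors of 18: 1, 2, 3, 6, 9, 18.
Check 8^d mod 19 for each divisor in increasing order:
8^1 ≡ 8 (mod 19)
8^2 ≡ 7 (mod 19)
8^3 ≡ 18 (mod 19)
8^6 ≡ 1 (mod 19) ✓
So ord_19(8) = 6, hence |⟨8⟩| = 6.
The index is φ(19) / ord(8) = 18 / 6 = 3.

3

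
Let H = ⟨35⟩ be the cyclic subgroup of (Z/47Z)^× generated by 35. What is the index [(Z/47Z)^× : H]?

The order of 35 must divide φ(47) = 47 − 1 = 46 = 2 · 23.
Divisors of 46: 1, 2, 23, 46.
Evaluate successive powers at the divisors of 46:
35^1 ≡ 35
35^2 ≡ 3
35^23 ≡ 46
35^46 ≡ 1
Thus |⟨35⟩| = ord(35) = 46.
The index is φ(47) / ord(35) = 46 / 46 = 1.

1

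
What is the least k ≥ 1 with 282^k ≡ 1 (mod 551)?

252

The order of 282 must divide φ(551) = φ(19·29) = (19−1)·(29−1) = 18·28 = 504 = 2^3 · 3^2 · 7.
Divisors of 504: 1, 2, 3, 4, 6, 7, 8, 9, 12, 14, 18, 21, 24, 28, 36, 42, 56, 63, 72, 84, 126, 168, 252, 504.
Compute 282^d (mod 551) for the divisors d until we hit 1:
282^1 ≡ 282 (mod 551)
282^2 ≡ 180 (mod 551)
282^3 ≡ 68 (mod 551)
282^4 ≡ 442 (mod 551)
282^6 ≡ 216 (mod 551)
282^7 ≡ 302 (mod 551)
282^8 ≡ 310 (mod 551)
282^9 ≡ 362 (mod 551)
282^12 ≡ 372 (mod 551)
282^14 ≡ 289 (mod 551)
282^18 ≡ 457 (mod 551)
282^21 ≡ 220 (mod 551)
282^24 ≡ 83 (mod 551)
282^28 ≡ 320 (mod 551)
282^36 ≡ 20 (mod 551)
282^42 ≡ 463 (mod 551)
282^56 ≡ 465 (mod 551)
282^63 ≡ 476 (mod 551)
282^72 ≡ 400 (mod 551)
282^84 ≡ 30 (mod 551)
282^126 ≡ 115 (mod 551)
282^168 ≡ 349 (mod 551)
282^252 ≡ 1 (mod 551) ✓
Hence ord(282) = 252.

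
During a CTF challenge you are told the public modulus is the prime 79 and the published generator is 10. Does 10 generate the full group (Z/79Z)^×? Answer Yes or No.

No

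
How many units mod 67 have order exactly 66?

20

φ(67) = 67 − 1 = 66 = 2 · 3 · 11.
(Z/67Z)^× is cyclic (|G| = 66); a cyclic group of order m has exactly φ(d) elements of each order d | m, and none otherwise.
66 = 2 · 3 · 11 divides 66, and φ(66) = 20.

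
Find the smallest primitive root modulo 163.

φ(163) = 163 − 1 = 162 = 2 · 3^4.
g is a primitive root iff g^(162/q) ≢ 1 (mod 163) for each prime q ∈ {2, 3}.
g = 2: 2^81 ≡ 162; 2^54 ≡ 104 — none is 1, so 2 is a primitive root.
So 2 is the smallest generator of (Z/163Z)^×.

2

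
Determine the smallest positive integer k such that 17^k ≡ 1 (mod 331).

165

The order of 17 must divide φ(331) = 331 − 1 = 330 = 2 · 3 · 5 · 11.
Divisors of 330: 1, 2, 3, 5, 6, 10, 11, 15, 22, 30, 33, 55, 66, 110, 165, 330.
Compute 17^d (mod 331) for the divisors d until we hit 1:
17^1 ≡ 17 (mod 331)
17^2 ≡ 289 (mod 331)
17^3 ≡ 279 (mod 331)
17^5 ≡ 198 (mod 331)
17^6 ≡ 56 (mod 331)
17^10 ≡ 146 (mod 331)
17^11 ≡ 165 (mod 331)
17^15 ≡ 111 (mod 331)
17^22 ≡ 83 (mod 331)
17^30 ≡ 74 (mod 331)
17^33 ≡ 124 (mod 331)
17^55 ≡ 31 (mod 331)
17^66 ≡ 150 (mod 331)
17^110 ≡ 299 (mod 331)
17^165 ≡ 1 (mod 331) ✓
The smallest such exponent is 165, so the order of 17 is 165.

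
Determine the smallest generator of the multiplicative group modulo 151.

φ(151) = 151 − 1 = 150 = 2 · 3 · 5^2.
g is a primitive root iff g^(150/q) ≢ 1 (mod 151) for each prime q ∈ {2, 3, 5}.
g = 2: 2^75 ≡ 1 — hits 1, so not a primitive root.
g = 3: 3^75 ≡ 150; 3^50 ≡ 1 — hits 1, so not a primitive root.
g = 4: 4^75 ≡ 1 — hits 1, so not a primitive root.
g = 5: 5^75 ≡ 1 — hits 1, so not a primitive root.
g = 6: 6^75 ≡ 150; 6^50 ≡ 32; 6^30 ≡ 59 — none is 1, so 6 is a primitive root.
The smallest primitive root modulo 151 is 6.

6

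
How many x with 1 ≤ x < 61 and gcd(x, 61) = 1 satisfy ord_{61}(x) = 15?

φ(61) = 61 − 1 = 60 = 2^2 · 3 · 5.
In a cyclic group of order 60, there are φ(d) elements of order d for each divisor d of 60, and zero for non-divisors.
15 = 3 · 5 divides 60, and φ(15) = 8.

8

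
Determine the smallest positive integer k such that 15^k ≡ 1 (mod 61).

15

Since 15 ∈ (Z/61Z)^×, its order divides φ(61) = 61 − 1 = 60 = 2^2 · 3 · 5.
Divisors of 60: 1, 2, 3, 4, 5, 6, 10, 12, 15, 20, 30, 60.
Evaluate successive powers at the divisors of 60:
15^1 ≡ 15
15^2 ≡ 42
15^3 ≡ 20
15^4 ≡ 56
15^5 ≡ 47
15^6 ≡ 34
15^10 ≡ 13
15^12 ≡ 58
15^15 ≡ 1
The smallest such exponent is 15, so the order of 15 is 15.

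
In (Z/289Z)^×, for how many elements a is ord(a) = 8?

4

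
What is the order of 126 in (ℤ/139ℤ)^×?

ord(126) | φ(139) = 139 − 1 = 138 = 2 · 3 · 23.
Divisors of 138: 1, 2, 3, 6, 23, 46, 69, 138.
Compute 126^d (mod 139) for the divisors d until we hit 1:
126^1 ≡ 126 (mod 139)
126^2 ≡ 30 (mod 139)
126^3 ≡ 27 (mod 139)
126^6 ≡ 34 (mod 139)
126^23 ≡ 97 (mod 139)
126^46 ≡ 96 (mod 139)
126^69 ≡ 138 (mod 139)
126^138 ≡ 1 (mod 139) ✓
Hence ord(126) = 138.

138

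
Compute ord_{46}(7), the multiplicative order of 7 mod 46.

22

Since 7 ∈ (Z/46Z)^×, its order divides φ(46) = φ(2)·φ(23) = 1·22 = 22 = 2 · 11.
Divisors of 22: 1, 2, 11, 22.
Compute 7^d (mod 46) for the divisors d until we hit 1:
7^1 ≡ 7 (mod 46)
7^2 ≡ 3 (mod 46)
7^11 ≡ 45 (mod 46)
7^22 ≡ 1 (mod 46) ✓
Hence ord(7) = 22.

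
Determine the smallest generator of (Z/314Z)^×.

φ(314) = φ(2)·φ(157) = 1·156 = 156 = 2^2 · 3 · 13.
Test candidates g = 2, 3, … against the prime factors q ∈ {2, 3, 13} of φ(314): g is a generator iff g^(156/q) ≢ 1 for every such q.
g = 2: gcd(2, 314) = 2 > 1, not a unit — skip.
g = 3: 3^78 ≡ 1 — hits 1, so not a primitive root.
g = 4: gcd(4, 314) = 2 > 1, not a unit — skip.
g = 5: 5^78 ≡ 313; 5^52 ≡ 169; 5^12 ≡ 287 — none is 1, so 5 is a primitive root.
The smallest primitive root modulo 314 is 5.

5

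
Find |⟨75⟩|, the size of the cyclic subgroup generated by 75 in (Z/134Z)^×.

22

Since 75 ∈ (Z/134Z)^×, its order divides φ(134) = φ(2)·φ(67) = 1·66 = 66 = 2 · 3 · 11.
Divisors of 66: 1, 2, 3, 6, 11, 22, 33, 66.
Compute 75^d (mod 134) for the divisors d until we hit 1:
75^1 ≡ 75
75^2 ≡ 131
75^3 ≡ 43
75^6 ≡ 107
75^11 ≡ 133
75^22 ≡ 1
The smallest such exponent is 22, so the order of 75 is 22.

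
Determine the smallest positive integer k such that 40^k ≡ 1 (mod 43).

21

The order of 40 must divide φ(43) = 43 − 1 = 42 = 2 · 3 · 7.
Divisors of 42: 1, 2, 3, 6, 7, 14, 21, 42.
Check 40^d mod 43 for each divisor in increasing order:
40^1 ≡ 40
40^2 ≡ 9
40^3 ≡ 16
40^6 ≡ 41
40^7 ≡ 6
40^14 ≡ 36
40^21 ≡ 1
So ord_43(40) = 21.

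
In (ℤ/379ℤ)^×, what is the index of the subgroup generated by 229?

3

ord(229) | φ(379) = 379 − 1 = 378 = 2 · 3^3 · 7.
Divisors of 378: 1, 2, 3, 6, 7, 9, 14, 18, 21, 27, 42, 54, 63, 126, 189, 378.
Check 229^d mod 379 for each divisor in increasing order:
229^1 ≡ 229 (mod 379)
229^2 ≡ 139 (mod 379)
229^3 ≡ 374 (mod 379)
229^6 ≡ 25 (mod 379)
229^7 ≡ 40 (mod 379)
229^9 ≡ 254 (mod 379)
229^14 ≡ 84 (mod 379)
229^18 ≡ 86 (mod 379)
229^21 ≡ 328 (mod 379)
229^27 ≡ 241 (mod 379)
229^42 ≡ 327 (mod 379)
229^54 ≡ 94 (mod 379)
229^63 ≡ 378 (mod 379)
229^126 ≡ 1 (mod 379) ✓
The order of 229 is 126, so the subgroup it generates has 126 elements.
[(Z/379Z)^× : ⟨229⟩] = 378/126 = 3.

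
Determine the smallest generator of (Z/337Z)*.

10

φ(337) = 337 − 1 = 336 = 2^4 · 3 · 7.
g is a primitive root iff g^(336/q) ≢ 1 (mod 337) for each prime q ∈ {2, 3, 7}.
g = 2: 2^168 ≡ 1 — hits 1, so not a primitive root.
g = 3: 3^168 ≡ 1 — hits 1, so not a primitive root.
g = 4: 4^168 ≡ 1 — hits 1, so not a primitive root.
g = 5: 5^168 ≡ 336; 5^112 ≡ 1 — hits 1, so not a primitive root.
g = 6: 6^168 ≡ 1 — hits 1, so not a primitive root.
g = 7: 7^168 ≡ 1 — hits 1, so not a primitive root.
g = 8: 8^168 ≡ 1 — hits 1, so not a primitive root.
g = 9: 9^168 ≡ 1 — hits 1, so not a primitive root.
g = 10: 10^168 ≡ 336; 10^112 ≡ 128; 10^48 ≡ 175 — none is 1, so 10 is a primitive root.
Hence the least primitive root of 337 is 10.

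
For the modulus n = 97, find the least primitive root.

5

φ(97) = 97 − 1 = 96 = 2^5 · 3.
g is a primitive root iff g^(96/q) ≢ 1 (mod 97) for each prime q ∈ {2, 3}.
g = 2: 2^48 ≡ 1 — hits 1, so not a primitive root.
g = 3: 3^48 ≡ 1 — hits 1, so not a primitive root.
g = 4: 4^48 ≡ 1 — hits 1, so not a primitive root.
g = 5: 5^48 ≡ 96; 5^32 ≡ 35 — none is 1, so 5 is a primitive root.
The smallest primitive root modulo 97 is 5.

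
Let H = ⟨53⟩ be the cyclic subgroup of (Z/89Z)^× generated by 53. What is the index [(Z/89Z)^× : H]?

2

The order of 53 must divide φ(89) = 89 − 1 = 88 = 2^3 · 11.
Divisors of 88: 1, 2, 4, 8, 11, 22, 44, 88.
Evaluate successive powers at the divisors of 88:
53^1 ≡ 53
53^2 ≡ 50
53^4 ≡ 8
53^8 ≡ 64
53^11 ≡ 55
53^22 ≡ 88
53^44 ≡ 1
The order of 53 is 44, so the subgroup it generates has 44 elements.
[(Z/89Z)^× : ⟨53⟩] = 88/44 = 2.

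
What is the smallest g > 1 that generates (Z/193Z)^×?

5

φ(193) = 193 − 1 = 192 = 2^6 · 3.
g is a primitive root iff g^(192/q) ≢ 1 (mod 193) for each prime q ∈ {2, 3}.
g = 2: 2^96 ≡ 1 — hits 1, so not a primitive root.
g = 3: 3^96 ≡ 1 — hits 1, so not a primitive root.
g = 4: 4^96 ≡ 1 — hits 1, so not a primitive root.
g = 5: 5^96 ≡ 192; 5^64 ≡ 84 — none is 1, so 5 is a primitive root.
Hence the least primitive root of 193 is 5.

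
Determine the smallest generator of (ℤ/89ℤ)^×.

3

φ(89) = 89 − 1 = 88 = 2^3 · 11.
g is a primitive root iff g^(88/q) ≢ 1 (mod 89) for each prime q ∈ {2, 11}.
g = 2: 2^44 ≡ 1 — hits 1, so not a primitive root.
g = 3: 3^44 ≡ 88; 3^8 ≡ 64 — none is 1, so 3 is a primitive root.
The smallest primitive root modulo 89 is 3.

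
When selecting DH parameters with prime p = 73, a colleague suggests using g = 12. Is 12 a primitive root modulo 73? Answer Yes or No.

φ(73) = 73 − 1 = 72 = 2^3 · 3^2.
An element g generates (Z/73Z)^× iff g^(72/q) ≢ 1 (mod 73) for each prime q ∈ {2, 3}.
12^36 ≡ 1 (mod 73)  [q = 2: ≡ 1 ✗]
12^24 ≡ 8 (mod 73)  [q = 3: ≢ 1 ✓]
The check at q = 2 fails, so 12 generates a proper subgroup.

No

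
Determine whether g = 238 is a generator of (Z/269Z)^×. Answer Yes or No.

Yes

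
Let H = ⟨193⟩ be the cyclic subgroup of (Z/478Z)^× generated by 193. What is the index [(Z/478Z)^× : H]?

Since 193 ∈ (Z/478Z)^×, its order divides φ(478) = φ(2)·φ(239) = 1·238 = 238 = 2 · 7 · 17.
Divisors of 238: 1, 2, 7, 14, 17, 34, 119, 238.
Evaluate successive powers at the divisors of 238:
193^1 ≡ 193 (mod 478)
193^2 ≡ 443 (mod 478)
193^7 ≡ 261 (mod 478)
193^14 ≡ 245 (mod 478)
193^17 ≡ 339 (mod 478)
193^34 ≡ 201 (mod 478)
193^119 ≡ 1 (mod 478) ✓
Thus |⟨193⟩| = ord(193) = 119.
The index is φ(478) / ord(193) = 238 / 119 = 2.

2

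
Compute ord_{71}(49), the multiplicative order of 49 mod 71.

35

The order of 49 must divide φ(71) = 71 − 1 = 70 = 2 · 5 · 7.
Divisors of 70: 1, 2, 5, 7, 10, 14, 35, 70.
Compute 49^d (mod 71) for the divisors d until we hit 1:
49^1 ≡ 49 (mod 71)
49^2 ≡ 58 (mod 71)
49^5 ≡ 45 (mod 71)
49^7 ≡ 54 (mod 71)
49^10 ≡ 37 (mod 71)
49^14 ≡ 5 (mod 71)
49^35 ≡ 1 (mod 71) ✓
The smallest such exponent is 35, so the order of 49 is 35.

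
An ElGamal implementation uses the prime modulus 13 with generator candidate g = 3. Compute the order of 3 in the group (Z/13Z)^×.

3

ord(3) | φ(13) = 13 − 1 = 12 = 2^2 · 3.
Divisors of 12: 1, 2, 3, 4, 6, 12.
Evaluate successive powers at the divisors of 12:
3^1 ≡ 3 (mod 13)
3^2 ≡ 9 (mod 13)
3^3 ≡ 1 (mod 13) ✓
So ord_13(3) = 3.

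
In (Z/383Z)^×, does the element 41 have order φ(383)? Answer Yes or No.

φ(383) = 383 − 1 = 382 = 2 · 191.
An element g generates (Z/383Z)^× iff g^(382/q) ≢ 1 (mod 383) for each prime q ∈ {2, 191}.
41^191 ≡ 382 (mod 383)  [q = 2: ≢ 1 ✓]
41^2 ≡ 149 (mod 383)  [q = 191: ≢ 1 ✓]
None equal 1, so ord_383(41) = 382: 41 is a primitive root.

Yes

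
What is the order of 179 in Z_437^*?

66

Since 179 ∈ (Z/437Z)^×, its order divides φ(437) = φ(19·23) = (19−1)·(23−1) = 18·22 = 396 = 2^2 · 3^2 · 11.
Divisors of 396: 1, 2, 3, 4, 6, 9, 11, 12, 18, 22, 33, 36, 44, 66, 99, 132, 198, 396.
Test each divisor d:
179^1 ≡ 179 (mod 437)
179^2 ≡ 140 (mod 437)
179^3 ≡ 151 (mod 437)
179^4 ≡ 372 (mod 437)
179^6 ≡ 77 (mod 437)
179^9 ≡ 265 (mod 437)
179^11 ≡ 392 (mod 437)
179^12 ≡ 248 (mod 437)
179^18 ≡ 305 (mod 437)
179^22 ≡ 277 (mod 437)
179^33 ≡ 208 (mod 437)
179^36 ≡ 381 (mod 437)
179^44 ≡ 254 (mod 437)
179^66 ≡ 1 (mod 437) ✓
Hence ord(179) = 66.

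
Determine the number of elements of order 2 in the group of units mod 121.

1

φ(121) = φ(11^2) = 11·(11−1) = 110 = 2 · 5 · 11.
Since (Z/121Z)^× is cyclic of order 110, the number of elements of order d is φ(d) when d | 110 and 0 otherwise.
2 | 110, and φ(2) = 2 − 1 = 1.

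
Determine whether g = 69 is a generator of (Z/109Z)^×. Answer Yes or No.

Yes

φ(109) = 109 − 1 = 108 = 2^2 · 3^3.
69 is a primitive root mod 109 iff 69^(φ(109)/q) ≢ 1 for every prime q | φ(109), i.e. q ∈ {2, 3}.
69^54 ≡ 108 (mod 109)  [q = 2: ≢ 1 ✓]
69^36 ≡ 63 (mod 109)  [q = 3: ≢ 1 ✓]
Every test exponent gives a nontrivial residue, hence 69 generates the full group.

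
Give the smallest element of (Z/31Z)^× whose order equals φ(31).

3

φ(31) = 31 − 1 = 30 = 2 · 3 · 5.
g is a primitive root iff g^(30/q) ≢ 1 (mod 31) for each prime q ∈ {2, 3, 5}.
g = 2: 2^15 ≡ 1 — hits 1, so not a primitive root.
g = 3: 3^15 ≡ 30; 3^10 ≡ 25; 3^6 ≡ 16 — none is 1, so 3 is a primitive root.
So 3 is the smallest generator of (Z/31Z)^×.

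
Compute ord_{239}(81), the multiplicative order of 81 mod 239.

ord(81) | φ(239) = 239 − 1 = 238 = 2 · 7 · 17.
Divisors of 238: 1, 2, 7, 14, 17, 34, 119, 238.
Test each divisor d:
81^1 ≡ 81 (mod 239)
81^2 ≡ 108 (mod 239)
81^7 ≡ 163 (mod 239)
81^14 ≡ 40 (mod 239)
81^17 ≡ 24 (mod 239)
81^34 ≡ 98 (mod 239)
81^119 ≡ 1 (mod 239) ✓
Hence ord(81) = 119.

119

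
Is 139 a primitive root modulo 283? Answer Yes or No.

Yes

φ(283) = 283 − 1 = 282 = 2 · 3 · 47.
An element g generates (Z/283Z)^× iff g^(282/q) ≢ 1 (mod 283) for each prime q ∈ {2, 3, 47}.
139^141 ≡ 282 (mod 283)  [q = 2: ≢ 1 ✓]
139^94 ≡ 44 (mod 283)  [q = 3: ≢ 1 ✓]
139^6 ≡ 54 (mod 283)  [q = 47: ≢ 1 ✓]
None equal 1, so ord_283(139) = 282: 139 is a primitive root.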